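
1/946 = 1/946 = 0.00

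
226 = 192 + 34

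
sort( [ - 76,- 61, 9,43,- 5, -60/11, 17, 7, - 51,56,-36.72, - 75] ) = [-76, - 75, - 61 ,  -  51,- 36.72, - 60/11, - 5,  7, 9, 17,43,56] 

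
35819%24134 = 11685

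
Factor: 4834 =2^1*2417^1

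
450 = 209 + 241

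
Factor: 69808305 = 3^1 * 5^1*7^1*67^1 * 9923^1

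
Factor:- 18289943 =  -  7^1*17^2*9041^1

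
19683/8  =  2460+ 3/8 = 2460.38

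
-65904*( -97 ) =6392688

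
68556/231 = 22852/77 = 296.78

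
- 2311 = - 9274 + 6963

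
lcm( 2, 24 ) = 24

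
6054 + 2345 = 8399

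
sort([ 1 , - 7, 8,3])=[ -7,  1, 3,8]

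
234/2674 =117/1337=   0.09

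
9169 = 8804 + 365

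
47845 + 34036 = 81881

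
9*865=7785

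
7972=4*1993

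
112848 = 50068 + 62780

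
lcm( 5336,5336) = 5336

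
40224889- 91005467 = - 50780578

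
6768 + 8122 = 14890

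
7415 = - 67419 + 74834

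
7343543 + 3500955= 10844498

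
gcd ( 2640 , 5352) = 24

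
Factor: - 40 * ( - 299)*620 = 7415200  =  2^5*5^2 * 13^1 * 23^1*31^1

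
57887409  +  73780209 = 131667618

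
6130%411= 376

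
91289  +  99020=190309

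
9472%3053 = 313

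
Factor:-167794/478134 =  - 319/909 = - 3^( - 2 )*11^1*29^1*101^( - 1)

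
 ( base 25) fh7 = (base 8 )23117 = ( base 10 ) 9807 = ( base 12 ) 5813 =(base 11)7406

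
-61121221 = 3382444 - 64503665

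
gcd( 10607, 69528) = 1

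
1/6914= 1/6914 = 0.00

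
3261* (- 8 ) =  - 26088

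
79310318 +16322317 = 95632635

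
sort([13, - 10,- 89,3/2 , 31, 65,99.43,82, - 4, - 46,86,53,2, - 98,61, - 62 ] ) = [ - 98, - 89 , - 62, - 46 , - 10,-4 , 3/2, 2,13, 31,53, 61 , 65,82, 86,99.43 ]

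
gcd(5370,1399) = 1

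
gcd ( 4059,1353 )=1353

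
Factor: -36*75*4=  - 10800=- 2^4*3^3*5^2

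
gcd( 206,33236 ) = 2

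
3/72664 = 3/72664 = 0.00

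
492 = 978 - 486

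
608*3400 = 2067200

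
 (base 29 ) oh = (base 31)n0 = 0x2c9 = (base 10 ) 713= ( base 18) 23b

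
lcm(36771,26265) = 183855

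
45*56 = 2520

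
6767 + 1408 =8175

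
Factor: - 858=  - 2^1*3^1*11^1*13^1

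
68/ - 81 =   -  1 + 13/81  =  -0.84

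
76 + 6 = 82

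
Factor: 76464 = 2^4* 3^4* 59^1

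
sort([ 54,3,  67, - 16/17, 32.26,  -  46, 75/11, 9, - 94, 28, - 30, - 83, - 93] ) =[ - 94, - 93, - 83, - 46 , - 30,-16/17, 3, 75/11, 9, 28,32.26, 54,67 ]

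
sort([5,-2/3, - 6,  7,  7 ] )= [ - 6, - 2/3,  5, 7, 7 ] 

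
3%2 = 1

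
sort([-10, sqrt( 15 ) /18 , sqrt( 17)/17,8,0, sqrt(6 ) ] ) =[ - 10, 0 , sqrt( 15)/18,sqrt(17)/17,sqrt( 6),  8 ] 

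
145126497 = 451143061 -306016564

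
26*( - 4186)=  - 108836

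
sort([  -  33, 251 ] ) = [ - 33,  251 ]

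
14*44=616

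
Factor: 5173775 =5^2 * 206951^1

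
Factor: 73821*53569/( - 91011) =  - 1318172383/30337 = - 11^1 * 23^(-1) * 1319^(-1) *2237^1*53569^1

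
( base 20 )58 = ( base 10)108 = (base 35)33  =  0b1101100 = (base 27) 40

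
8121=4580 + 3541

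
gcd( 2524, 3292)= 4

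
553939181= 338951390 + 214987791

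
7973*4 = 31892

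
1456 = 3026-1570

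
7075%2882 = 1311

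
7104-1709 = 5395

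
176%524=176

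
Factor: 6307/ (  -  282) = -2^( - 1)*3^( - 1)*7^1 * 17^1*47^( - 1 ) * 53^1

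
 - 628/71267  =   - 1 + 70639/71267=- 0.01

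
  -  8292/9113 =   -  8292/9113 = - 0.91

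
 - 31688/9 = - 3521  +  1/9 = - 3520.89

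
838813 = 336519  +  502294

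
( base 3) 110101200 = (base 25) ebb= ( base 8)21514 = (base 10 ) 9036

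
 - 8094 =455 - 8549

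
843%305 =233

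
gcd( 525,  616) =7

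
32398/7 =32398/7= 4628.29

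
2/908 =1/454=0.00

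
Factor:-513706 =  - 2^1*17^1*29^1*521^1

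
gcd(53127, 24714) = 9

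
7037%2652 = 1733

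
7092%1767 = 24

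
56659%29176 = 27483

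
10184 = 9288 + 896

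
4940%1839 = 1262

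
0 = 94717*0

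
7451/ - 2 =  - 7451/2=-  3725.50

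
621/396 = 1+25/44 = 1.57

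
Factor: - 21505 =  - 5^1*11^1*17^1*23^1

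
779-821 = - 42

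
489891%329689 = 160202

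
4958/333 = 134/9 = 14.89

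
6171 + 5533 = 11704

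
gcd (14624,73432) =8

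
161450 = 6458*25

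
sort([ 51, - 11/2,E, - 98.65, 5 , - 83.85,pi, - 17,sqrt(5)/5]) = [ - 98.65, - 83.85,- 17, - 11/2,  sqrt( 5)/5,E,pi,5,51 ]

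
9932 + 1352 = 11284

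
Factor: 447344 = 2^4*73^1*383^1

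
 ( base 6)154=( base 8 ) 106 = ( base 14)50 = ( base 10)70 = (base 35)20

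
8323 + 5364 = 13687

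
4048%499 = 56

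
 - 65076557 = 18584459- 83661016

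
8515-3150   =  5365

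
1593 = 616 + 977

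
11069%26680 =11069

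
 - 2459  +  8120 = 5661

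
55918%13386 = 2374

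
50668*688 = 34859584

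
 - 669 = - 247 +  - 422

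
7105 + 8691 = 15796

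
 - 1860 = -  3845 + 1985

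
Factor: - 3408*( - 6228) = 21225024= 2^6 * 3^3*71^1*173^1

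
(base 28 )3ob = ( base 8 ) 5733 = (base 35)2GP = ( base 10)3035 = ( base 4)233123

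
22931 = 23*997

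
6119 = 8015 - 1896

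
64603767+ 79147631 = 143751398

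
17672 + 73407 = 91079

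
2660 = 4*665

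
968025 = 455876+512149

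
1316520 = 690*1908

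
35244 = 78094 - 42850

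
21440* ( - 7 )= - 150080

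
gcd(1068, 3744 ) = 12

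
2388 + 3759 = 6147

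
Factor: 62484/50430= 254/205 =2^1 * 5^(  -  1)*41^ ( - 1) * 127^1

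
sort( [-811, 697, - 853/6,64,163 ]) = [  -  811, - 853/6, 64, 163, 697]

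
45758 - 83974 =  - 38216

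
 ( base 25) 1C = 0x25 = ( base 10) 37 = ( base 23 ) 1e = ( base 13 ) 2b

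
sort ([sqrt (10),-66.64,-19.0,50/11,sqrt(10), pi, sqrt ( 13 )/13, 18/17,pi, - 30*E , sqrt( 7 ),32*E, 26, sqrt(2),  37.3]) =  [ - 30* E, - 66.64, - 19.0, sqrt( 13) /13 , 18/17,sqrt ( 2), sqrt (7 ) , pi,pi, sqrt(10),sqrt( 10),50/11,  26, 37.3, 32*E]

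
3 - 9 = -6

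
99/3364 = 99/3364 = 0.03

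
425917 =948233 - 522316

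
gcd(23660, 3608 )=4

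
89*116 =10324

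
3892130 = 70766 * 55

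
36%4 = 0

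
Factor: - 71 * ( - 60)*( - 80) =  - 340800 = - 2^6*3^1 * 5^2 * 71^1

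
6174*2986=18435564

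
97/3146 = 97/3146 =0.03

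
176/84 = 44/21=2.10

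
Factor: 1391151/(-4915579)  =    -  3^1 * 601^( - 1)*8179^(  -  1)*463717^1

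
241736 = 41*5896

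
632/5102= 316/2551 = 0.12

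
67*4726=316642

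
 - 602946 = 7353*(  -  82)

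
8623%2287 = 1762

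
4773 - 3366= 1407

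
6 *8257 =49542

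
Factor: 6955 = 5^1*13^1*107^1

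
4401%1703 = 995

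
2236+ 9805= 12041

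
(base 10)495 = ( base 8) 757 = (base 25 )JK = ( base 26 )J1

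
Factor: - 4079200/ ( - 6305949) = 2^5 *3^(  -  2)*5^2*13^(-1 )  *  5099^1*53897^( - 1 ) 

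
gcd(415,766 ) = 1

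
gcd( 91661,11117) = 1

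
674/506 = 1  +  84/253   =  1.33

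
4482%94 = 64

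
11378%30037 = 11378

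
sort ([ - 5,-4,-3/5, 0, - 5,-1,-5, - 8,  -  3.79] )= [ - 8,  -  5,-5,  -  5, - 4, - 3.79, - 1,-3/5,0] 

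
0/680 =0 = 0.00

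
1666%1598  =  68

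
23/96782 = 23/96782 = 0.00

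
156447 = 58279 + 98168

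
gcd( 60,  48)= 12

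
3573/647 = 3573/647  =  5.52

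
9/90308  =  9/90308 = 0.00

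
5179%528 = 427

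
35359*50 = 1767950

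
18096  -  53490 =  - 35394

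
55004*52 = 2860208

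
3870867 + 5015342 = 8886209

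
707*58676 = 41483932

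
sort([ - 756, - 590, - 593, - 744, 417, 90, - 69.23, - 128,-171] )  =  [-756, - 744, - 593, - 590, - 171, - 128, - 69.23, 90, 417]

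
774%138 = 84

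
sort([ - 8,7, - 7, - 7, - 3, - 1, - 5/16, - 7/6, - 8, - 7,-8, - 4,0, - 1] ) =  [- 8, - 8, - 8, - 7,-7, - 7, - 4, - 3, - 7/6 , - 1, - 1, - 5/16, 0, 7]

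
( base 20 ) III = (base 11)576A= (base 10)7578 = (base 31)7RE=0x1d9a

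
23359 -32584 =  - 9225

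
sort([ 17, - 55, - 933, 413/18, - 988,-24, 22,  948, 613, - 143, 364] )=[ - 988, - 933,-143, - 55, - 24,17,22, 413/18, 364, 613 , 948] 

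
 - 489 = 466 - 955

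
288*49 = 14112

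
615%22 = 21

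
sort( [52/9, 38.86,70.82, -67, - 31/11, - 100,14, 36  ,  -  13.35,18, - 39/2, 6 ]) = [ - 100, - 67, - 39/2, - 13.35,-31/11,52/9,6, 14,18 , 36, 38.86,70.82]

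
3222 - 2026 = 1196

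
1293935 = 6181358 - 4887423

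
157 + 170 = 327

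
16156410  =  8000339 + 8156071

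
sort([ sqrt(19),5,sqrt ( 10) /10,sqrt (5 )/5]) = [sqrt( 10) /10,sqrt(5 )/5, sqrt( 19), 5 ]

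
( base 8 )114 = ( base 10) 76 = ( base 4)1030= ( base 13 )5b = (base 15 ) 51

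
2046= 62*33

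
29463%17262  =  12201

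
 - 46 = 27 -73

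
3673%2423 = 1250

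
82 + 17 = 99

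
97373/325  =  299+ 198/325 = 299.61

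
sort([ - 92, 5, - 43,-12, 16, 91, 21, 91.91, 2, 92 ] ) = [ - 92, - 43, - 12, 2, 5 , 16, 21,91, 91.91,92 ]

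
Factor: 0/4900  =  0 = 0^1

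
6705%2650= 1405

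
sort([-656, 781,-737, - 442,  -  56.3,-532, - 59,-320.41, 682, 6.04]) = [-737, - 656, - 532, - 442, - 320.41,-59,-56.3, 6.04, 682, 781] 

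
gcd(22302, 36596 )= 14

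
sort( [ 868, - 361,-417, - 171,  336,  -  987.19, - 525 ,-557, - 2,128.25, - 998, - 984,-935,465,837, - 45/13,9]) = [ - 998 , - 987.19,-984, - 935, - 557, - 525, - 417, - 361, - 171, - 45/13, - 2, 9,128.25,336, 465, 837,868]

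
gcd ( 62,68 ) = 2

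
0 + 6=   6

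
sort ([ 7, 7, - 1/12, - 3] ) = [- 3 ,-1/12, 7,7 ] 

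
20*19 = 380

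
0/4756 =0 = 0.00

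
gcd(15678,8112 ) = 78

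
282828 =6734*42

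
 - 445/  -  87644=445/87644=0.01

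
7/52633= 1/7519  =  0.00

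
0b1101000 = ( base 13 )80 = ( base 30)3E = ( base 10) 104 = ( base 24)48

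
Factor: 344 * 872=2^6*43^1*109^1 = 299968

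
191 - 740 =  -  549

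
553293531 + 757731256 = 1311024787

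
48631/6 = 8105 + 1/6 = 8105.17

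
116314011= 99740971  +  16573040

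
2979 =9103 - 6124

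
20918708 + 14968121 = 35886829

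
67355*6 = 404130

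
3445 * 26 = 89570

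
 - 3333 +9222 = 5889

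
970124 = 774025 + 196099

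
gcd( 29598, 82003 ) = 1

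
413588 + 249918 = 663506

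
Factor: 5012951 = 83^1*60397^1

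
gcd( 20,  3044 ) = 4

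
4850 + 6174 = 11024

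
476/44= 10 + 9/11  =  10.82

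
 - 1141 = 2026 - 3167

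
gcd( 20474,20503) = 29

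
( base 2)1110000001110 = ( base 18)1430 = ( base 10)7182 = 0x1C0E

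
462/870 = 77/145 = 0.53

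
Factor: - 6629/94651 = - 7^1*947^1*94651^( - 1)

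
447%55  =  7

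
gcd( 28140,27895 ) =35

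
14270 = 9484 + 4786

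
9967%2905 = 1252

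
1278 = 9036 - 7758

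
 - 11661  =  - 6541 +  - 5120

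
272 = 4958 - 4686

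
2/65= 2/65=0.03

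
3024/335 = 3024/335 = 9.03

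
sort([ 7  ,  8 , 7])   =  [7, 7, 8 ] 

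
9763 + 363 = 10126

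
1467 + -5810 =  - 4343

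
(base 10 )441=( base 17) 18g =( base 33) DC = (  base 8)671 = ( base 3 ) 121100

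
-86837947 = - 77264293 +-9573654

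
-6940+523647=516707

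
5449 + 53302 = 58751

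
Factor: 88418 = 2^1 * 11^1*4019^1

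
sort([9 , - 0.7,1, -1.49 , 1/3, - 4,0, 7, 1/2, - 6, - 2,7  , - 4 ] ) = [ - 6, - 4, - 4,  -  2,- 1.49, - 0.7,  0,1/3,1/2,1,  7,7,9] 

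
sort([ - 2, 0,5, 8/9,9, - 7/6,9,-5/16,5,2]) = [ - 2, - 7/6,  -  5/16, 0 , 8/9,2,  5, 5,9, 9 ] 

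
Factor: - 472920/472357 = - 2^3*3^1*5^1*7^1*839^( - 1) =-840/839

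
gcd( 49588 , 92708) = 2156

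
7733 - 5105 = 2628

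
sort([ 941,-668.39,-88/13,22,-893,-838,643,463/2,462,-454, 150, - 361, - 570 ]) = [-893, - 838, -668.39,-570, - 454,-361,-88/13 , 22,150 , 463/2, 462,643, 941]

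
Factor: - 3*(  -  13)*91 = 3549  =  3^1*7^1*13^2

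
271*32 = 8672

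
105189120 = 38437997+66751123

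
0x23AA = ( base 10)9130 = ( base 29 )aoo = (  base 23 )h5m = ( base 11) 6950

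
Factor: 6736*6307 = 42483952=2^4*7^1*17^1*53^1*421^1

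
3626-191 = 3435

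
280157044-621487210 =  - 341330166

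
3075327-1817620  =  1257707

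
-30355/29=- 1047 + 8/29 = -1046.72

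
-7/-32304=7/32304= 0.00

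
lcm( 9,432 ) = 432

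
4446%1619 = 1208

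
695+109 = 804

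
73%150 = 73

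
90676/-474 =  - 45338/237 = -191.30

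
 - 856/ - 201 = 856/201 = 4.26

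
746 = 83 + 663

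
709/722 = 709/722 = 0.98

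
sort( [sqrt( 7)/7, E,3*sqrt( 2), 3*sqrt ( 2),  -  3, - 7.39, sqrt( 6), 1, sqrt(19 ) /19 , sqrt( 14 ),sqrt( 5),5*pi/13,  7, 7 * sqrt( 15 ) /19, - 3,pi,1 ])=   [ - 7.39, - 3, - 3,sqrt(19)/19, sqrt(7)/7,1, 1,5*pi/13, 7*sqrt( 15 ) /19,  sqrt( 5 ),sqrt(6 ),E , pi, sqrt(  14), 3 *sqrt( 2), 3*sqrt(2) , 7]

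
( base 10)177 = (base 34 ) 57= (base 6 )453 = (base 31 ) 5M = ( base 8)261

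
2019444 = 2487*812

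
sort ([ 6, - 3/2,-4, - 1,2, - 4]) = [ - 4, - 4, - 3/2 , - 1, 2, 6]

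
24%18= 6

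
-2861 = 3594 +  - 6455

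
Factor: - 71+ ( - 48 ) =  - 7^1*17^1=-  119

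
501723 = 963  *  521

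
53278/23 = 2316 + 10/23 = 2316.43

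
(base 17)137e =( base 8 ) 13431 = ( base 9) 8100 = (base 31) 64n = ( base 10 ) 5913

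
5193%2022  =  1149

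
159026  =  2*79513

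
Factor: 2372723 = 1471^1*1613^1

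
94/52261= 94/52261 = 0.00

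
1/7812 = 1/7812 = 0.00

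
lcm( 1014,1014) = 1014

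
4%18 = 4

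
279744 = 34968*8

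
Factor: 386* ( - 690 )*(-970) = 2^3 * 3^1* 5^2*23^1 * 97^1*193^1= 258349800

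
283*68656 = 19429648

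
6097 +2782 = 8879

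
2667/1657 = 2667/1657 =1.61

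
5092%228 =76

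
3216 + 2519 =5735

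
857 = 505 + 352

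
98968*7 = 692776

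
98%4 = 2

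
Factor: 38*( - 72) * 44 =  - 2^6*3^2 * 11^1*19^1 =-  120384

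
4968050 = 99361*50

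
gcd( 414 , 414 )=414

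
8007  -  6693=1314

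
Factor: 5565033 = 3^2*618337^1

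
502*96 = 48192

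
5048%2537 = 2511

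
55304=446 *124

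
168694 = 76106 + 92588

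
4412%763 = 597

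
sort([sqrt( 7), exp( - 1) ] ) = [exp( - 1),sqrt ( 7) ]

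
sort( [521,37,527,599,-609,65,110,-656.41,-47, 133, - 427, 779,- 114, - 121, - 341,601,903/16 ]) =[ - 656.41 ,-609,-427,  -  341,-121, - 114, - 47,37,903/16,  65,110,133,521,527,  599,601, 779]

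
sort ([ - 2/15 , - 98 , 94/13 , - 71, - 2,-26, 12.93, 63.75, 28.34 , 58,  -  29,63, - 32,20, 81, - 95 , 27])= [ - 98, - 95,  -  71, - 32, - 29, - 26, - 2, - 2/15 , 94/13,12.93 , 20, 27, 28.34,58, 63 , 63.75, 81]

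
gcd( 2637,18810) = 9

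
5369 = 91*59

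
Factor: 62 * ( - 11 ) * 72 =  - 49104 = -2^4*3^2*11^1*31^1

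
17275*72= 1243800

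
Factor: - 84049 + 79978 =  - 3^1 * 23^1*59^1 = - 4071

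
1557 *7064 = 10998648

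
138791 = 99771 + 39020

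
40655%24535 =16120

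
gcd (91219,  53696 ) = 1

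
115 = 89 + 26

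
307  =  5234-4927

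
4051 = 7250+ - 3199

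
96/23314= 48/11657 =0.00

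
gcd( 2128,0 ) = 2128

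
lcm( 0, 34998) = 0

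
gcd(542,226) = 2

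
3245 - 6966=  - 3721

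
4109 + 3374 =7483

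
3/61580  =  3/61580 = 0.00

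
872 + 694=1566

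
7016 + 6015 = 13031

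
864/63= 13 + 5/7 = 13.71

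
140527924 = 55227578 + 85300346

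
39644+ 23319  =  62963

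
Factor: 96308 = 2^2 * 24077^1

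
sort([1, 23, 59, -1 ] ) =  [ - 1,1  ,  23, 59]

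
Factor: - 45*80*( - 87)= 313200 = 2^4* 3^3*5^2 * 29^1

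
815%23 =10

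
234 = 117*2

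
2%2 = 0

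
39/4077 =13/1359=0.01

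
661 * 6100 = 4032100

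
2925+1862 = 4787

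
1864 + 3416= 5280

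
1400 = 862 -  - 538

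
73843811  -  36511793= 37332018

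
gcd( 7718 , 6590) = 2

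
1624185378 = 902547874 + 721637504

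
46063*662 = 30493706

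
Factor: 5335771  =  7^1 * 762253^1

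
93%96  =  93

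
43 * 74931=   3222033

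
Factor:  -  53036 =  - 2^2*13259^1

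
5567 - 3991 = 1576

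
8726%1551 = 971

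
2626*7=18382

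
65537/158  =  65537/158 = 414.79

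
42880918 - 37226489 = 5654429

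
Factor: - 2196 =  - 2^2*3^2*61^1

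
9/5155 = 9/5155 =0.00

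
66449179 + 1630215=68079394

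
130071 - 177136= - 47065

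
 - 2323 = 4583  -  6906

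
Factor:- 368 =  - 2^4*23^1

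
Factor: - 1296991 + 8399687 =2^3*887837^1 = 7102696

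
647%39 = 23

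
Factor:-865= - 5^1*173^1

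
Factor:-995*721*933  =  -669329535 = - 3^1*5^1*7^1*103^1*199^1* 311^1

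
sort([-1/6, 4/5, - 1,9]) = [ - 1,- 1/6, 4/5, 9 ] 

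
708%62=26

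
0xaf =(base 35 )50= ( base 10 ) 175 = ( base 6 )451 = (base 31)5K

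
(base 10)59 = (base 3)2012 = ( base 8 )73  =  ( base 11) 54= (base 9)65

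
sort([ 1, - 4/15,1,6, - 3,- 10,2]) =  [-10, - 3,-4/15,1,1 , 2, 6]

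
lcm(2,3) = 6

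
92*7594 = 698648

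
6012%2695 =622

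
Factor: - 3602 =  - 2^1*1801^1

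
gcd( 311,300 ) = 1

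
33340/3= 11113 + 1/3=   11113.33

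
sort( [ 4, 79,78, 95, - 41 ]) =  [ - 41,  4,78,79,95]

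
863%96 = 95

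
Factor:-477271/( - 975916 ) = 2^( - 2 ) * 19^( - 1)*277^1*1723^1*12841^( -1 )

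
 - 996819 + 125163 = -871656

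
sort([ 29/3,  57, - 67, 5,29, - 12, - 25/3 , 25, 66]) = [ - 67 , - 12, - 25/3, 5,29/3, 25,29, 57, 66 ]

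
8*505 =4040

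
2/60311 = 2/60311 = 0.00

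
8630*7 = 60410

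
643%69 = 22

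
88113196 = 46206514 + 41906682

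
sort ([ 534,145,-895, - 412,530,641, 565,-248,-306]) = [-895, - 412,-306 ,-248,145,530,  534, 565,  641 ]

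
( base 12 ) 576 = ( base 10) 810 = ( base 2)1100101010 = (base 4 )30222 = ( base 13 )4A4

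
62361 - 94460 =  - 32099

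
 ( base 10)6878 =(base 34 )5wa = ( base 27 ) 9bk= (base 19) 1010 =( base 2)1101011011110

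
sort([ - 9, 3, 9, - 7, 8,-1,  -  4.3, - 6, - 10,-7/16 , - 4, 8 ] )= [ - 10, - 9, - 7, - 6, - 4.3,-4, - 1, - 7/16, 3, 8, 8, 9 ] 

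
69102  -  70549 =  - 1447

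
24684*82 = 2024088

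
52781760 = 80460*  656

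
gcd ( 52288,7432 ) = 8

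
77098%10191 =5761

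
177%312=177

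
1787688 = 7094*252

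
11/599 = 11/599 = 0.02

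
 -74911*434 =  -32511374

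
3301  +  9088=12389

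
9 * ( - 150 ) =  - 1350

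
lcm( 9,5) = 45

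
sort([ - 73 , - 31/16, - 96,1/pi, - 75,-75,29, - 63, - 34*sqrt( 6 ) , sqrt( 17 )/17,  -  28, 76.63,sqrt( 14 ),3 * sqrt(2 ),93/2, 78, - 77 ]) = [ - 96,- 34*sqrt( 6), - 77 , - 75, - 75 , - 73,-63, - 28, - 31/16 , sqrt( 17 )/17 , 1/pi,sqrt ( 14 ), 3*sqrt( 2),29, 93/2,76.63,78 ]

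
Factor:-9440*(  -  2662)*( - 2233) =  - 2^6*5^1*7^1*11^4 * 29^1 * 59^1 = - 56113682240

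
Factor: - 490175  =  -5^2*7^1*2801^1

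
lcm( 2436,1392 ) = 9744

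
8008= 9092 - 1084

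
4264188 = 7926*538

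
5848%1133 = 183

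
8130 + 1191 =9321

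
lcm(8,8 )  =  8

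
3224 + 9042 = 12266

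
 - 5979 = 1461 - 7440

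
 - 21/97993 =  - 3/13999 = - 0.00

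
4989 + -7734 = -2745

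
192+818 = 1010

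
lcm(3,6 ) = 6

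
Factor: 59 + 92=151^1 = 151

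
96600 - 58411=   38189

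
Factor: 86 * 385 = 2^1*5^1*7^1*11^1*43^1 = 33110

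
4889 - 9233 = -4344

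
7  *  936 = 6552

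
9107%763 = 714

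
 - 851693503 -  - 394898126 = - 456795377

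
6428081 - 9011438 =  - 2583357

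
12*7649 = 91788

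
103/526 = 103/526=0.20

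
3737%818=465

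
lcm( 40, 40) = 40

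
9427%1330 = 117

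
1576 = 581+995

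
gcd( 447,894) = 447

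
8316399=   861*9659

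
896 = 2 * 448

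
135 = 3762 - 3627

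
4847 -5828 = -981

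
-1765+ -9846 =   -  11611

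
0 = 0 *54531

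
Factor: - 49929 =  - 3^1*11^1*17^1*89^1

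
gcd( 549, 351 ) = 9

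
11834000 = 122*97000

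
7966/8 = 3983/4=995.75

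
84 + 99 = 183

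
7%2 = 1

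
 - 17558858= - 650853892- - 633295034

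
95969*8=767752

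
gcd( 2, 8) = 2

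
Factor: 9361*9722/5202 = 3^( - 2 )*11^1*17^(-2)*23^1* 37^1*4861^1=45503821/2601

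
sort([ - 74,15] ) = [ - 74,15] 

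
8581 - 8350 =231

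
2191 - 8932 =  - 6741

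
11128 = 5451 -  - 5677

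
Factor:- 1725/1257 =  - 575/419 = -  5^2*23^1*419^(-1 ) 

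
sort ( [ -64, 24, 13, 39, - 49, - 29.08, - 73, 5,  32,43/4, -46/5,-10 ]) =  [-73, - 64,-49, - 29.08 , - 10,  -  46/5, 5,43/4,13,24,32,39] 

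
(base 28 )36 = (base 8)132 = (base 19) 4e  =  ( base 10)90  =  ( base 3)10100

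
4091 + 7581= 11672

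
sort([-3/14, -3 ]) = [ - 3, - 3/14 ] 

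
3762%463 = 58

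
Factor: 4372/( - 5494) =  - 2186/2747 =- 2^1 * 41^(-1) * 67^( - 1 )*  1093^1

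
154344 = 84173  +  70171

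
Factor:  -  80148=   -  2^2*3^1*6679^1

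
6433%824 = 665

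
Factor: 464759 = 19^1*61^1*401^1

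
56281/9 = 6253 + 4/9 =6253.44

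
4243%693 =85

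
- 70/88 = -1 + 9/44=-0.80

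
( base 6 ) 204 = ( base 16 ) 4C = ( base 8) 114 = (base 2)1001100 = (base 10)76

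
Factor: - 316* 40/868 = - 2^3 *5^1*7^(  -  1 )*31^( - 1)*79^1 = -  3160/217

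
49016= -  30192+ 79208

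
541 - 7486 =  - 6945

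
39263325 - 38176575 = 1086750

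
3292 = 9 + 3283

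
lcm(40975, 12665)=696575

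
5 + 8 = 13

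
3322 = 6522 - 3200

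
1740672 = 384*4533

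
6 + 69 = 75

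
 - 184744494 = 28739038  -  213483532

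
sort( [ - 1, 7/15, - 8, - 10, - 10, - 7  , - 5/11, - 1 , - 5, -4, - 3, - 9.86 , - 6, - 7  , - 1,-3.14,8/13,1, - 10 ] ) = [ - 10, - 10, - 10, - 9.86, - 8, - 7,- 7, - 6 , - 5,-4, - 3.14,  -  3,  -  1 , - 1, - 1, - 5/11,  7/15 , 8/13,1 ]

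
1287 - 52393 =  - 51106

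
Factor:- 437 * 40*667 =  - 11659160  =  - 2^3*5^1* 19^1 * 23^2*29^1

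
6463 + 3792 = 10255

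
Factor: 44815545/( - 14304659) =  - 3^3*5^1*2719^( - 1 )*5261^( - 1)*331967^1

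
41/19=2 + 3/19 = 2.16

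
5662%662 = 366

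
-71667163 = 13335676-85002839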